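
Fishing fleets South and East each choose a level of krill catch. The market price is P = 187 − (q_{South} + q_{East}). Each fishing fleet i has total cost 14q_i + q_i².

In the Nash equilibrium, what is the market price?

Fishing fleet South's profit: π = q_{South}(187 − (q_{South} + q_{East})) − 14q_{South} − q_{South}².
∂π/∂q_{South} = 173 − 4q_{South} − q_{East} = 0, so q_{South} = 43.25 − 0.25q_{East}.
The game is symmetric, so in equilibrium q_{East} = q_{South}: the reaction function gives 1.25q_{South} = 43.25, hence q_{South} = 34.6.
Equilibrium price: P = 187 − 69.2 = 117.8.

117.8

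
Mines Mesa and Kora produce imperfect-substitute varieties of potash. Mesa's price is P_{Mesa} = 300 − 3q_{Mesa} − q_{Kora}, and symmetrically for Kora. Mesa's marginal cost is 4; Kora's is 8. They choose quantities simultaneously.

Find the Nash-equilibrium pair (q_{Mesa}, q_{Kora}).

42.4, 41.6

Mine Mesa's profit: π = q_{Mesa}(300 − 3q_{Mesa} − q_{Kora}) − 4q_{Mesa}.
∂π/∂q_{Mesa} = 296 − 6q_{Mesa} − q_{Kora} = 0 ⇒ q_{Mesa} = 148/3 − (1/6)q_{Kora}.
Similarly q_{Kora} = 146/3 − (1/6)q_{Mesa}.
Solving the two reaction functions simultaneously: (1 − (−1/6)(−1/6))q_{Mesa} = 148/3 − (1/6)·(146/3), so (35/36)q_{Mesa} = 371/9 and q_{Mesa} = 42.4.
Then q_{Kora} = 146/3 − (1/6)·42.4 = 41.6.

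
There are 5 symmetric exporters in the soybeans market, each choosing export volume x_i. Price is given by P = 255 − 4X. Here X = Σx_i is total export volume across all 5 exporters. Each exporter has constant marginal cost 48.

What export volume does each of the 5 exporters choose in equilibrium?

8.625

A representative exporter's profit is π_i = x_i(255 − 4X) − 48x_i, with X = x_i + Σ_{j≠i} x_j.
First-order condition: 207 − 8x_i − 4Σ_{j≠i} x_j = 0.
Imposing symmetry (x_j = x for all j) turns Σ_{j≠i} x_j into 4x, so 207 = 24x and x = 8.625.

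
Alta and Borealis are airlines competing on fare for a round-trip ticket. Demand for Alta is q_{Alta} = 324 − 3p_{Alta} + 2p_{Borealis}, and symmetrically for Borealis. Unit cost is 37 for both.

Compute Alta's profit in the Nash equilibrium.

Alta's profit: π = (p_{Alta} − 37)(324 − 3p_{Alta} + 2p_{Borealis}).
∂π/∂p_{Alta} = 435 − 6p_{Alta} + 2p_{Borealis} = 0 ⇒ p_{Alta} = 72.5 + (1/3)p_{Borealis}.
By symmetry p_{Borealis} = p_{Alta}; substituting into the reaction function, (2/3)p_{Alta} = 72.5 and p_{Alta} = 108.75.
q_{Alta} = 324 − 3·108.75 + 2·108.75 = 215.25.
Profit = (108.75 − 37)·215.25 = 15444.1875.

15444.1875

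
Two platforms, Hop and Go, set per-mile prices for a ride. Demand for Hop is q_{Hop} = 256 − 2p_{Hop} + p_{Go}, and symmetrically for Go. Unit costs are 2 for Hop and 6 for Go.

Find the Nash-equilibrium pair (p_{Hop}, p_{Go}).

Hop's profit: π = (p_{Hop} − 2)(256 − 2p_{Hop} + p_{Go}).
∂π/∂p_{Hop} = 260 − 4p_{Hop} + p_{Go} = 0 ⇒ p_{Hop} = 65 + 0.25p_{Go}.
Similarly p_{Go} = 67 + 0.25p_{Hop}.
Substituting the second reaction function into the first: p_{Hop} = 65 + 0.25(67 + 0.25p_{Hop}), which gives 0.9375p_{Hop} = 81.75 ⇒ p_{Hop} = 87.2.
Then p_{Go} = 67 + 0.25·87.2 = 88.8.

87.2, 88.8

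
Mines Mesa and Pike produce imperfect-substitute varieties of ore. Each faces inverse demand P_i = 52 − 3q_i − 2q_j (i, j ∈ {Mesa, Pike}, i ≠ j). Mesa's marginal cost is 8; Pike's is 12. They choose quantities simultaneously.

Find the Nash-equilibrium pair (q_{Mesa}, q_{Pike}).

Mine Mesa's profit: π = q_{Mesa}(52 − 3q_{Mesa} − 2q_{Pike}) − 8q_{Mesa}.
∂π/∂q_{Mesa} = 44 − 6q_{Mesa} − 2q_{Pike} = 0 ⇒ q_{Mesa} = 22/3 − (1/3)q_{Pike}.
Similarly q_{Pike} = 20/3 − (1/3)q_{Mesa}.
Plugging q_{Pike} into Mesa's best response: q_{Mesa} = 22/3 − (1/3)(20/3 − (1/3)q_{Mesa}) ⇒ (8/9)q_{Mesa} = 46/9, so q_{Mesa} = 5.75.
Then q_{Pike} = 20/3 − (1/3)·5.75 = 4.75.

5.75, 4.75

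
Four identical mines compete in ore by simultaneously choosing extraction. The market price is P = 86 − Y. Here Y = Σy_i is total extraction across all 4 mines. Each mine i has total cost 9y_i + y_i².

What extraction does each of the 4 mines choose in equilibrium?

A representative mine's profit is π_i = y_i(86 − Y) − 9y_i − y_i², with Y = y_i + Σ_{j≠i} y_j.
First-order condition: 77 − 4y_i − Σ_{j≠i} y_j = 0.
Imposing symmetry (y_j = y for all j) turns Σ_{j≠i} y_j into 3y, so 77 = 7y and y = 11.

11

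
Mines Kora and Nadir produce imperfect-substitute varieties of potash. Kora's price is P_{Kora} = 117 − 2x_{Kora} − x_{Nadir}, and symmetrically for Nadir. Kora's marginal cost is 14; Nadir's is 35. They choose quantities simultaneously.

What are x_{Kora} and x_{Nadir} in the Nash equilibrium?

Mine Kora's profit: π = x_{Kora}(117 − 2x_{Kora} − x_{Nadir}) − 14x_{Kora}.
∂π/∂x_{Kora} = 103 − 4x_{Kora} − x_{Nadir} = 0 ⇒ x_{Kora} = 25.75 − 0.25x_{Nadir}.
Similarly x_{Nadir} = 20.5 − 0.25x_{Kora}.
Substituting the second reaction function into the first: x_{Kora} = 25.75 − 0.25(20.5 − 0.25x_{Kora}), which gives 0.9375x_{Kora} = 20.625 ⇒ x_{Kora} = 22.
Then x_{Nadir} = 20.5 − 0.25·22 = 15.

22, 15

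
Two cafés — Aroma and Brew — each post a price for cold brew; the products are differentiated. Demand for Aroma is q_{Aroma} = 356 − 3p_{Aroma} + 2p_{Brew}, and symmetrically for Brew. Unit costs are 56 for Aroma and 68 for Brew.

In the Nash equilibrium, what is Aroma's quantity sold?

Aroma's profit: π = (p_{Aroma} − 56)(356 − 3p_{Aroma} + 2p_{Brew}).
∂π/∂p_{Aroma} = 524 − 6p_{Aroma} + 2p_{Brew} = 0 ⇒ p_{Aroma} = 262/3 + (1/3)p_{Brew}.
Similarly p_{Brew} = 280/3 + (1/3)p_{Aroma}.
Substituting the second reaction function into the first: p_{Aroma} = 262/3 + (1/3)(280/3 + (1/3)p_{Aroma}), which gives (8/9)p_{Aroma} = 1066/9 ⇒ p_{Aroma} = 133.25.
Then p_{Brew} = 280/3 + (1/3)·133.25 = 137.75.
q_{Aroma} = 356 − 3·133.25 + 2·137.75 = 231.75.

231.75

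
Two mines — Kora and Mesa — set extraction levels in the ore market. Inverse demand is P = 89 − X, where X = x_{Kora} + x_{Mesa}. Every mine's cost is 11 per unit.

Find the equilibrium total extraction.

52

Mine Kora's profit: π = x_{Kora}(89 − (x_{Kora} + x_{Mesa})) − 11x_{Kora}.
∂π/∂x_{Kora} = 78 − 2x_{Kora} − x_{Mesa} = 0, so x_{Kora} = 39 − 0.5x_{Mesa}.
The game is symmetric, so in equilibrium x_{Mesa} = x_{Kora}: the reaction function gives 1.5x_{Kora} = 39, hence x_{Kora} = 26.
Total extraction: 26 + 26 = 52.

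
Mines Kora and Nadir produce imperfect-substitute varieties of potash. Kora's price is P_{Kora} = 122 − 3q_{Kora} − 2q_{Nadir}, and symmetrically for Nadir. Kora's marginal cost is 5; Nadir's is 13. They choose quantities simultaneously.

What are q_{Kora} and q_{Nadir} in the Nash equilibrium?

15.125, 13.125

Mine Kora's profit: π = q_{Kora}(122 − 3q_{Kora} − 2q_{Nadir}) − 5q_{Kora}.
∂π/∂q_{Kora} = 117 − 6q_{Kora} − 2q_{Nadir} = 0 ⇒ q_{Kora} = 19.5 − (1/3)q_{Nadir}.
Similarly q_{Nadir} = 109/6 − (1/3)q_{Kora}.
Plugging q_{Nadir} into Kora's best response: q_{Kora} = 19.5 − (1/3)(109/6 − (1/3)q_{Kora}) ⇒ (8/9)q_{Kora} = 121/9, so q_{Kora} = 15.125.
Then q_{Nadir} = 109/6 − (1/3)·15.125 = 13.125.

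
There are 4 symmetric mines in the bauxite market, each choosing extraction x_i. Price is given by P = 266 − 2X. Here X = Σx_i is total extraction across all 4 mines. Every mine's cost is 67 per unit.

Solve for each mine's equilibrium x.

19.9

A representative mine's profit is π_i = x_i(266 − 2X) − 67x_i, with X = x_i + Σ_{j≠i} x_j.
First-order condition: 199 − 4x_i − 2Σ_{j≠i} x_j = 0.
Imposing symmetry (x_j = x for all j) turns Σ_{j≠i} x_j into 3x, so 199 = 10x and x = 19.9.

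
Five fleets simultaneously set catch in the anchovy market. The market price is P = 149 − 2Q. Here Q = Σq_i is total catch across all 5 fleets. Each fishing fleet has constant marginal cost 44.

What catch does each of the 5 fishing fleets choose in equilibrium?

8.75

A representative fishing fleet's profit is π_i = q_i(149 − 2Q) − 44q_i, with Q = q_i + Σ_{j≠i} q_j.
First-order condition: 105 − 4q_i − 2Σ_{j≠i} q_j = 0.
In a symmetric equilibrium every fishing fleet chooses the same q, so Σ_{j≠i} q_j = 4q. The condition becomes 105 − 12q = 0, giving q = 105/12 = 8.75.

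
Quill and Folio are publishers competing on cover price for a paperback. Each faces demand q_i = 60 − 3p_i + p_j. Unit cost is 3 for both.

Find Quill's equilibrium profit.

Quill's profit: π = (p_{Quill} − 3)(60 − 3p_{Quill} + p_{Folio}).
∂π/∂p_{Quill} = 69 − 6p_{Quill} + p_{Folio} = 0 ⇒ p_{Quill} = 11.5 + (1/6)p_{Folio}.
By symmetry p_{Folio} = p_{Quill}; substituting into the reaction function, (5/6)p_{Quill} = 11.5 and p_{Quill} = 13.8.
q_{Quill} = 60 − 3·13.8 + 13.8 = 32.4.
Profit = (13.8 − 3)·32.4 = 349.92.

349.92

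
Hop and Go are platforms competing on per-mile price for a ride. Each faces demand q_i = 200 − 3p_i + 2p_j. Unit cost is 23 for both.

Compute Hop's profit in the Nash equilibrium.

5874.1875

Hop's profit: π = (p_{Hop} − 23)(200 − 3p_{Hop} + 2p_{Go}).
∂π/∂p_{Hop} = 269 − 6p_{Hop} + 2p_{Go} = 0 ⇒ p_{Hop} = 269/6 + (1/3)p_{Go}.
By symmetry p_{Go} = p_{Hop}; substituting into the reaction function, (2/3)p_{Hop} = 269/6 and p_{Hop} = 67.25.
q_{Hop} = 200 − 3·67.25 + 2·67.25 = 132.75.
Profit = (67.25 − 23)·132.75 = 5874.1875.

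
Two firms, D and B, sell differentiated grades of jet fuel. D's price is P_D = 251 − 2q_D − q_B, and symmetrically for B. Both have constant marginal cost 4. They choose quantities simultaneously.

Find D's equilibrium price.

Firm D's profit: π = q_D(251 − 2q_D − q_B) − 4q_D.
∂π/∂q_D = 247 − 4q_D − q_B = 0 ⇒ q_D = 61.75 − 0.25q_B.
Setting q_D = q_B in the reaction function: q_D = 61.75 − 0.25q_D, so q_D = 61.75 / 1.25 = 49.4.
P_D = 251 − 2·49.4 − 49.4 = 102.8.

102.8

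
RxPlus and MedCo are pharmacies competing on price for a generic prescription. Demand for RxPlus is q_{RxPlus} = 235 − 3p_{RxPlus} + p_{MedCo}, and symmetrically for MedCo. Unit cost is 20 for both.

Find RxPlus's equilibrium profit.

RxPlus's profit: π = (p_{RxPlus} − 20)(235 − 3p_{RxPlus} + p_{MedCo}).
∂π/∂p_{RxPlus} = 295 − 6p_{RxPlus} + p_{MedCo} = 0 ⇒ p_{RxPlus} = 295/6 + (1/6)p_{MedCo}.
The game is symmetric, so in equilibrium p_{MedCo} = p_{RxPlus}: the reaction function gives (5/6)p_{RxPlus} = 295/6, hence p_{RxPlus} = 59.
q_{RxPlus} = 235 − 3·59 + 59 = 117.
Profit = (59 − 20)·117 = 4563.

4563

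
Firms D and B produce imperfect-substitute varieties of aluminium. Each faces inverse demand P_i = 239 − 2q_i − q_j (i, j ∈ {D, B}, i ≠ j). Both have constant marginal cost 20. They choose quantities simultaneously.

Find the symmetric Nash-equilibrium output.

43.8

Firm D's profit: π = q_D(239 − 2q_D − q_B) − 20q_D.
∂π/∂q_D = 219 − 4q_D − q_B = 0 ⇒ q_D = 54.75 − 0.25q_B.
Setting q_D = q_B in the reaction function: q_D = 54.75 − 0.25q_D, so q_D = 54.75 / 1.25 = 43.8.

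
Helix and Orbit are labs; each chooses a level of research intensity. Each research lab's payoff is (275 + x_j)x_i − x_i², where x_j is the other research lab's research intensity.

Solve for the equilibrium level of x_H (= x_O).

275

Helix's payoff is (275 + x_O)x_H − x_H².
∂π/∂x_H = 275 + x_O − 2x_H = 0, so x_H = 137.5 + 0.5x_O.
The game is symmetric, so in equilibrium x_O = x_H: the reaction function gives 0.5x_H = 137.5, hence x_H = 275.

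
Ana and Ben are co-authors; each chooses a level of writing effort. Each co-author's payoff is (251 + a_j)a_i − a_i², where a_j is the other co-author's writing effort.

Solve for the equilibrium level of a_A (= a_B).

251

Ana's payoff is (251 + a_B)a_A − a_A².
∂π/∂a_A = 251 + a_B − 2a_A = 0, so a_A = 125.5 + 0.5a_B.
Setting a_A = a_B in the reaction function: a_A = 125.5 + 0.5a_A, so a_A = 125.5 / 0.5 = 251.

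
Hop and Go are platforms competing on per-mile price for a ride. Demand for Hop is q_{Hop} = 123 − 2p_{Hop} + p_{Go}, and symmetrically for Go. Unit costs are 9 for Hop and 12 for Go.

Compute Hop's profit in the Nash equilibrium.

2949.12

Hop's profit: π = (p_{Hop} − 9)(123 − 2p_{Hop} + p_{Go}).
∂π/∂p_{Hop} = 141 − 4p_{Hop} + p_{Go} = 0 ⇒ p_{Hop} = 35.25 + 0.25p_{Go}.
Similarly p_{Go} = 36.75 + 0.25p_{Hop}.
Solving the two reaction functions simultaneously: (1 − (0.25)(0.25))p_{Hop} = 35.25 + 0.25·36.75, so 0.9375p_{Hop} = 44.4375 and p_{Hop} = 47.4.
Then p_{Go} = 36.75 + 0.25·47.4 = 48.6.
q_{Hop} = 123 − 2·47.4 + 48.6 = 76.8.
Profit = (47.4 − 9)·76.8 = 2949.12.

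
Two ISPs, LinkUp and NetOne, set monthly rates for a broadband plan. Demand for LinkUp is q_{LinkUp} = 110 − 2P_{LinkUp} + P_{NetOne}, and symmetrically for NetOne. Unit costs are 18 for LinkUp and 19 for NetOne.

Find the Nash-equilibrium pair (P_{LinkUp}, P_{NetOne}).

48.8, 49.2

LinkUp's profit: π = (P_{LinkUp} − 18)(110 − 2P_{LinkUp} + P_{NetOne}).
∂π/∂P_{LinkUp} = 146 − 4P_{LinkUp} + P_{NetOne} = 0 ⇒ P_{LinkUp} = 36.5 + 0.25P_{NetOne}.
Similarly P_{NetOne} = 37 + 0.25P_{LinkUp}.
Plugging P_{NetOne} into LinkUp's best response: P_{LinkUp} = 36.5 + 0.25(37 + 0.25P_{LinkUp}) ⇒ 0.9375P_{LinkUp} = 45.75, so P_{LinkUp} = 48.8.
Then P_{NetOne} = 37 + 0.25·48.8 = 49.2.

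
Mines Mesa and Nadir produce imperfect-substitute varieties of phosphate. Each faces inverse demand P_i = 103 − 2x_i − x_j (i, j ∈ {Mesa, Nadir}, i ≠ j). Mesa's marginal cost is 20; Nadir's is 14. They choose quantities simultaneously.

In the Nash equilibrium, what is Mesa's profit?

524.88

Mine Mesa's profit: π = x_{Mesa}(103 − 2x_{Mesa} − x_{Nadir}) − 20x_{Mesa}.
∂π/∂x_{Mesa} = 83 − 4x_{Mesa} − x_{Nadir} = 0 ⇒ x_{Mesa} = 20.75 − 0.25x_{Nadir}.
Similarly x_{Nadir} = 22.25 − 0.25x_{Mesa}.
Solving the two reaction functions simultaneously: (1 − (−0.25)(−0.25))x_{Mesa} = 20.75 − 0.25·22.25, so 0.9375x_{Mesa} = 15.1875 and x_{Mesa} = 16.2.
Then x_{Nadir} = 22.25 − 0.25·16.2 = 18.2.
P_{Mesa} = 103 − 2·16.2 − 18.2 = 52.4.
Profit = (52.4 − 20)·16.2 = 524.88.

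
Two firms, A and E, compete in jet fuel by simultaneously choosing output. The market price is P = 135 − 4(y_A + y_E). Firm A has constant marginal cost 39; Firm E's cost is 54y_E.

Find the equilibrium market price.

Firm A's profit: π = y_A(135 − 4(y_A + y_E)) − 39y_A.
∂π/∂y_A = 96 − 8y_A − 4y_E = 0, so y_A = 12 − 0.5y_E.
By the same steps for E: y_E = 10.125 − 0.5y_A.
Substituting the second reaction function into the first: y_A = 12 − 0.5(10.125 − 0.5y_A), which gives 0.75y_A = 6.9375 ⇒ y_A = 9.25.
Then y_E = 10.125 − 0.5·9.25 = 5.5.
Equilibrium price: P = 135 − 4·14.75 = 76.

76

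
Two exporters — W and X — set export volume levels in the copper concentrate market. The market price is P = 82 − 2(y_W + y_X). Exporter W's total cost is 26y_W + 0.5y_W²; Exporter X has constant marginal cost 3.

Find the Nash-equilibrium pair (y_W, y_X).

Exporter W's profit: π = y_W(82 − 2(y_W + y_X)) − 26y_W − 0.5y_W².
∂π/∂y_W = 56 − 5y_W − 2y_X = 0, so y_W = 11.2 − 0.4y_X.
For X: ∂π/∂y_X = 79 − 4y_X − 2y_W = 0 ⇒ y_X = 19.75 − 0.5y_W.
Substituting the second reaction function into the first: y_W = 11.2 − 0.4(19.75 − 0.5y_W), which gives 0.8y_W = 3.3 ⇒ y_W = 4.125.
Then y_X = 19.75 − 0.5·4.125 = 17.6875.

4.125, 17.6875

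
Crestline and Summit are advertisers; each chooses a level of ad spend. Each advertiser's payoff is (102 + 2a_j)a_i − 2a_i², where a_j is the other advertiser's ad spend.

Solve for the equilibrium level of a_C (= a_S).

Crestline's payoff is (102 + 2a_S)a_C − 2a_C².
∂π/∂a_C = 102 + 2a_S − 4a_C = 0, so a_C = 25.5 + 0.5a_S.
By symmetry a_S = a_C; substituting into the reaction function, 0.5a_C = 25.5 and a_C = 51.

51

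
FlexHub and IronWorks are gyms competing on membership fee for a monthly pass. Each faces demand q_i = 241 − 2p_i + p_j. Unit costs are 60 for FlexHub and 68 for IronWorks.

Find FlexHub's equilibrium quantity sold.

FlexHub's profit: π = (p_{FlexHub} − 60)(241 − 2p_{FlexHub} + p_{IronWorks}).
∂π/∂p_{FlexHub} = 361 − 4p_{FlexHub} + p_{IronWorks} = 0 ⇒ p_{FlexHub} = 90.25 + 0.25p_{IronWorks}.
Similarly p_{IronWorks} = 94.25 + 0.25p_{FlexHub}.
Solving the two reaction functions simultaneously: (1 − (0.25)(0.25))p_{FlexHub} = 90.25 + 0.25·94.25, so 0.9375p_{FlexHub} = 113.8125 and p_{FlexHub} = 121.4.
Then p_{IronWorks} = 94.25 + 0.25·121.4 = 124.6.
q_{FlexHub} = 241 − 2·121.4 + 124.6 = 122.8.

122.8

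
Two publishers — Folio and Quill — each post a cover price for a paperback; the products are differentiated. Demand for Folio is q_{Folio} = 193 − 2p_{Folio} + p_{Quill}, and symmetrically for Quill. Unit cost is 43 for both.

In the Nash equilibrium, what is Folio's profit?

Folio's profit: π = (p_{Folio} − 43)(193 − 2p_{Folio} + p_{Quill}).
∂π/∂p_{Folio} = 279 − 4p_{Folio} + p_{Quill} = 0 ⇒ p_{Folio} = 69.75 + 0.25p_{Quill}.
Setting p_{Folio} = p_{Quill} in the reaction function: p_{Folio} = 69.75 + 0.25p_{Folio}, so p_{Folio} = 69.75 / 0.75 = 93.
q_{Folio} = 193 − 2·93 + 93 = 100.
Profit = (93 − 43)·100 = 5000.

5000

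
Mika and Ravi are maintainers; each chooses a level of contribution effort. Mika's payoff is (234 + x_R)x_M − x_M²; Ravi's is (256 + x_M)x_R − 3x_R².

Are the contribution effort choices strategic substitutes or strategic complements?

strategic complements

Expanding Mika's payoff: 234x_M + x_Rx_M − x_M².
∂π/∂x_M = 234 + x_R − 2x_M = 0, so x_M = 117 + 0.5x_R.
The best-response slope dx_M/dx_R = 0.5 > 0: the reaction function is upward-sloping, so the choices are strategic complements.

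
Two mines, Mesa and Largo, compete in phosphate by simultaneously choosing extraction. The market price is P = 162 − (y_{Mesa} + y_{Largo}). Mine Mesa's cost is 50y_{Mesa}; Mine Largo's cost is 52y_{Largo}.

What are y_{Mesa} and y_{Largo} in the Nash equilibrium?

38, 36

Mine Mesa's profit: π = y_{Mesa}(162 − (y_{Mesa} + y_{Largo})) − 50y_{Mesa}.
∂π/∂y_{Mesa} = 112 − 2y_{Mesa} − y_{Largo} = 0, so y_{Mesa} = 56 − 0.5y_{Largo}.
By the same steps for Largo: y_{Largo} = 55 − 0.5y_{Mesa}.
Substituting the second reaction function into the first: y_{Mesa} = 56 − 0.5(55 − 0.5y_{Mesa}), which gives 0.75y_{Mesa} = 28.5 ⇒ y_{Mesa} = 38.
Then y_{Largo} = 55 − 0.5·38 = 36.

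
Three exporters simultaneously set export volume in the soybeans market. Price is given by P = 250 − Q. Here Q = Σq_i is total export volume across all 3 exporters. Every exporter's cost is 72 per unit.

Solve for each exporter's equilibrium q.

A representative exporter's profit is π_i = q_i(250 − Q) − 72q_i, with Q = q_i + Σ_{j≠i} q_j.
First-order condition: 178 − 2q_i − Σ_{j≠i} q_j = 0.
With identical exporters, set every q_j = q: then 178 − 2q − 2q = 0, i.e. q = 178/4 = 44.5.

44.5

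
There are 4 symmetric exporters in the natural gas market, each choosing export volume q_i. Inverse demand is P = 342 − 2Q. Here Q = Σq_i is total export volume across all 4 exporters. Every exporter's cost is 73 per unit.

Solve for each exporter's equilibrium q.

26.9

A representative exporter's profit is π_i = q_i(342 − 2Q) − 73q_i, with Q = q_i + Σ_{j≠i} q_j.
First-order condition: 269 − 4q_i − 2Σ_{j≠i} q_j = 0.
Imposing symmetry (q_j = q for all j) turns Σ_{j≠i} q_j into 3q, so 269 = 10q and q = 26.9.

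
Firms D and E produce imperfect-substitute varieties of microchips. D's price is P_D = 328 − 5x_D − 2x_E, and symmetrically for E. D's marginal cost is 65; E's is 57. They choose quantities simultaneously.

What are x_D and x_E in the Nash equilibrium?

21.75, 22.75

Firm D's profit: π = x_D(328 − 5x_D − 2x_E) − 65x_D.
∂π/∂x_D = 263 − 10x_D − 2x_E = 0 ⇒ x_D = 26.3 − 0.2x_E.
Similarly x_E = 27.1 − 0.2x_D.
Solving the two reaction functions simultaneously: (1 − (−0.2)(−0.2))x_D = 26.3 − 0.2·27.1, so 0.96x_D = 20.88 and x_D = 21.75.
Then x_E = 27.1 − 0.2·21.75 = 22.75.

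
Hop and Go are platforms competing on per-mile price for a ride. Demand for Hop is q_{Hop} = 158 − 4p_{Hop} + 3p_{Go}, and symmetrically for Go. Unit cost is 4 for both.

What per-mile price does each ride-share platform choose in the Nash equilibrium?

34.8

Hop's profit: π = (p_{Hop} − 4)(158 − 4p_{Hop} + 3p_{Go}).
∂π/∂p_{Hop} = 174 − 8p_{Hop} + 3p_{Go} = 0 ⇒ p_{Hop} = 21.75 + 0.375p_{Go}.
Setting p_{Hop} = p_{Go} in the reaction function: p_{Hop} = 21.75 + 0.375p_{Hop}, so p_{Hop} = 21.75 / 0.625 = 34.8.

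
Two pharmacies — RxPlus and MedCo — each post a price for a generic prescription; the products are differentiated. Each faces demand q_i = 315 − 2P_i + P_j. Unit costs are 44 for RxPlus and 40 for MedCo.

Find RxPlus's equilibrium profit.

RxPlus's profit: π = (P_{RxPlus} − 44)(315 − 2P_{RxPlus} + P_{MedCo}).
∂π/∂P_{RxPlus} = 403 − 4P_{RxPlus} + P_{MedCo} = 0 ⇒ P_{RxPlus} = 100.75 + 0.25P_{MedCo}.
Similarly P_{MedCo} = 98.75 + 0.25P_{RxPlus}.
Plugging P_{MedCo} into RxPlus's best response: P_{RxPlus} = 100.75 + 0.25(98.75 + 0.25P_{RxPlus}) ⇒ 0.9375P_{RxPlus} = 125.4375, so P_{RxPlus} = 133.8.
Then P_{MedCo} = 98.75 + 0.25·133.8 = 132.2.
q_{RxPlus} = 315 − 2·133.8 + 132.2 = 179.6.
Profit = (133.8 − 44)·179.6 = 16128.08.

16128.08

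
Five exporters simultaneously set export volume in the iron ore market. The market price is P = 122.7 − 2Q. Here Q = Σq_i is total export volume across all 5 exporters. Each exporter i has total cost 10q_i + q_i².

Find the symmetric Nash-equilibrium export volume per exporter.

A representative exporter's profit is π_i = q_i(122.7 − 2Q) − 10q_i − q_i², with Q = q_i + Σ_{j≠i} q_j.
First-order condition: 112.7 − 6q_i − 2Σ_{j≠i} q_j = 0.
Imposing symmetry (q_j = q for all j) turns Σ_{j≠i} q_j into 4q, so 112.7 = 14q and q = 8.05.

8.05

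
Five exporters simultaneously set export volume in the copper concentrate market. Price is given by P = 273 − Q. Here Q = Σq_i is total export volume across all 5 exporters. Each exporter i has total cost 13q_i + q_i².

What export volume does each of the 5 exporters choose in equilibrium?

A representative exporter's profit is π_i = q_i(273 − Q) − 13q_i − q_i², with Q = q_i + Σ_{j≠i} q_j.
First-order condition: 260 − 4q_i − Σ_{j≠i} q_j = 0.
In a symmetric equilibrium every exporter chooses the same q, so Σ_{j≠i} q_j = 4q. The condition becomes 260 − 8q = 0, giving q = 260/8 = 32.5.

32.5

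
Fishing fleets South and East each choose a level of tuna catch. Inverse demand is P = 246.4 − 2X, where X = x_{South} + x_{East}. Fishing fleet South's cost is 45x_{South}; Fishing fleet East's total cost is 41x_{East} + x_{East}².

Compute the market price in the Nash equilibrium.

Fishing fleet South's profit: π = x_{South}(246.4 − 2(x_{South} + x_{East})) − 45x_{South}.
∂π/∂x_{South} = 201.4 − 4x_{South} − 2x_{East} = 0, so x_{South} = 50.35 − 0.5x_{East}.
For East: ∂π/∂x_{East} = 205.4 − 6x_{East} − 2x_{South} = 0 ⇒ x_{East} = 1027/30 − (1/3)x_{South}.
Substituting the second reaction function into the first: x_{South} = 50.35 − 0.5(1027/30 − (1/3)x_{South}), which gives (5/6)x_{South} = 997/30 ⇒ x_{South} = 39.88.
Then x_{East} = 1027/30 − (1/3)·39.88 = 20.94.
Equilibrium price: P = 246.4 − 2·60.82 = 124.76.

124.76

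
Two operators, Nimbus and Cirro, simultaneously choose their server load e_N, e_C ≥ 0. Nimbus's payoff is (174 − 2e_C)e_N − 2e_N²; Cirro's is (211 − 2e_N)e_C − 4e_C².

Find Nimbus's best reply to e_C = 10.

38.5

Expanding Nimbus's payoff: 174e_N − 2e_Ce_N − 2e_N².
∂π/∂e_N = 174 − 2e_C − 4e_N = 0, so e_N = 43.5 − 0.5e_C.
At e_C = 10: e_N = 43.5 − 0.5·10 = 38.5.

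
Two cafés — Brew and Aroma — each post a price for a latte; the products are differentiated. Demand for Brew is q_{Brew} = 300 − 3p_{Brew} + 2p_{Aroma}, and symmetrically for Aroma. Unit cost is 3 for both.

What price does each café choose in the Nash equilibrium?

77.25

Brew's profit: π = (p_{Brew} − 3)(300 − 3p_{Brew} + 2p_{Aroma}).
∂π/∂p_{Brew} = 309 − 6p_{Brew} + 2p_{Aroma} = 0 ⇒ p_{Brew} = 51.5 + (1/3)p_{Aroma}.
The game is symmetric, so in equilibrium p_{Aroma} = p_{Brew}: the reaction function gives (2/3)p_{Brew} = 51.5, hence p_{Brew} = 77.25.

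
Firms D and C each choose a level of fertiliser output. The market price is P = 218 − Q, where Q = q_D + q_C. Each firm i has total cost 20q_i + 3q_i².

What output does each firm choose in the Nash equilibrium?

Firm D's profit: π = q_D(218 − (q_D + q_C)) − 20q_D − 3q_D².
∂π/∂q_D = 198 − 8q_D − q_C = 0, so q_D = 24.75 − 0.125q_C.
The game is symmetric, so in equilibrium q_C = q_D: the reaction function gives 1.125q_D = 24.75, hence q_D = 22.

22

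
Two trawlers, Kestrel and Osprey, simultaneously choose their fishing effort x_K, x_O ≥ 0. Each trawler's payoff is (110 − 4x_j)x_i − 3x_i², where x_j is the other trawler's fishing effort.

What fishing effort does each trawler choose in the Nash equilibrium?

Kestrel's payoff is (110 − 4x_O)x_K − 3x_K².
∂π/∂x_K = 110 − 4x_O − 6x_K = 0, so x_K = 55/3 − (2/3)x_O.
By symmetry x_O = x_K; substituting into the reaction function, (5/3)x_K = 55/3 and x_K = 11.

11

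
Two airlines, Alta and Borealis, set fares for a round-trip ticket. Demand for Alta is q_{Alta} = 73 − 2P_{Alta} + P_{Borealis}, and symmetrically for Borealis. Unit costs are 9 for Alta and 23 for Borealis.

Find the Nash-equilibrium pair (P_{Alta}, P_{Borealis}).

32.2, 37.8

Alta's profit: π = (P_{Alta} − 9)(73 − 2P_{Alta} + P_{Borealis}).
∂π/∂P_{Alta} = 91 − 4P_{Alta} + P_{Borealis} = 0 ⇒ P_{Alta} = 22.75 + 0.25P_{Borealis}.
Similarly P_{Borealis} = 29.75 + 0.25P_{Alta}.
Substituting the second reaction function into the first: P_{Alta} = 22.75 + 0.25(29.75 + 0.25P_{Alta}), which gives 0.9375P_{Alta} = 30.1875 ⇒ P_{Alta} = 32.2.
Then P_{Borealis} = 29.75 + 0.25·32.2 = 37.8.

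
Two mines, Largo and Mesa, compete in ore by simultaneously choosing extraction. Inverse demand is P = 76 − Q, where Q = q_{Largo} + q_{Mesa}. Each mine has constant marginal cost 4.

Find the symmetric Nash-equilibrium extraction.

24

Mine Largo's profit: π = q_{Largo}(76 − (q_{Largo} + q_{Mesa})) − 4q_{Largo}.
∂π/∂q_{Largo} = 72 − 2q_{Largo} − q_{Mesa} = 0, so q_{Largo} = 36 − 0.5q_{Mesa}.
By symmetry q_{Mesa} = q_{Largo}; substituting into the reaction function, 1.5q_{Largo} = 36 and q_{Largo} = 24.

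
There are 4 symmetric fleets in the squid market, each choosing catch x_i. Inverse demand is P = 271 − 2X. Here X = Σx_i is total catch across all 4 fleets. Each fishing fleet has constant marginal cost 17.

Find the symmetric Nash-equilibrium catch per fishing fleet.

A representative fishing fleet's profit is π_i = x_i(271 − 2X) − 17x_i, with X = x_i + Σ_{j≠i} x_j.
First-order condition: 254 − 4x_i − 2Σ_{j≠i} x_j = 0.
With identical fishing fleets, set every x_j = x: then 254 − 4x − 6x = 0, i.e. x = 254/10 = 25.4.

25.4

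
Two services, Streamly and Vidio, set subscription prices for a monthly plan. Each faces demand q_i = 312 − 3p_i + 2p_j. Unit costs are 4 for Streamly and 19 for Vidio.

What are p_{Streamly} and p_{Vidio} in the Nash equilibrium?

83.8125, 89.4375

Streamly's profit: π = (p_{Streamly} − 4)(312 − 3p_{Streamly} + 2p_{Vidio}).
∂π/∂p_{Streamly} = 324 − 6p_{Streamly} + 2p_{Vidio} = 0 ⇒ p_{Streamly} = 54 + (1/3)p_{Vidio}.
Similarly p_{Vidio} = 61.5 + (1/3)p_{Streamly}.
Solving the two reaction functions simultaneously: (1 − (1/3)(1/3))p_{Streamly} = 54 + (1/3)·61.5, so (8/9)p_{Streamly} = 74.5 and p_{Streamly} = 83.8125.
Then p_{Vidio} = 61.5 + (1/3)·83.8125 = 89.4375.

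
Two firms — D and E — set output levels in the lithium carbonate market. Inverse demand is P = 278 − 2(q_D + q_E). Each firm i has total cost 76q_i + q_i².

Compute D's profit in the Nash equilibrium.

1912.6875

Firm D's profit: π = q_D(278 − 2(q_D + q_E)) − 76q_D − q_D².
∂π/∂q_D = 202 − 6q_D − 2q_E = 0, so q_D = 101/3 − (1/3)q_E.
Setting q_D = q_E in the reaction function: q_D = 101/3 − (1/3)q_D, so q_D = (101/3) / (4/3) = 25.25.
Price P = 278 − 2·50.5 = 177.
D's profit: (177 − 76)·25.25 − (25.25)² = 1912.6875.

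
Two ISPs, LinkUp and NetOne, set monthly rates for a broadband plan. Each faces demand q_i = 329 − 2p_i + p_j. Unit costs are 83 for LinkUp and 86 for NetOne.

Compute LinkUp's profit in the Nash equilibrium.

LinkUp's profit: π = (p_{LinkUp} − 83)(329 − 2p_{LinkUp} + p_{NetOne}).
∂π/∂p_{LinkUp} = 495 − 4p_{LinkUp} + p_{NetOne} = 0 ⇒ p_{LinkUp} = 123.75 + 0.25p_{NetOne}.
Similarly p_{NetOne} = 125.25 + 0.25p_{LinkUp}.
Substituting the second reaction function into the first: p_{LinkUp} = 123.75 + 0.25(125.25 + 0.25p_{LinkUp}), which gives 0.9375p_{LinkUp} = 155.0625 ⇒ p_{LinkUp} = 165.4.
Then p_{NetOne} = 125.25 + 0.25·165.4 = 166.6.
q_{LinkUp} = 329 − 2·165.4 + 166.6 = 164.8.
Profit = (165.4 − 83)·164.8 = 13579.52.

13579.52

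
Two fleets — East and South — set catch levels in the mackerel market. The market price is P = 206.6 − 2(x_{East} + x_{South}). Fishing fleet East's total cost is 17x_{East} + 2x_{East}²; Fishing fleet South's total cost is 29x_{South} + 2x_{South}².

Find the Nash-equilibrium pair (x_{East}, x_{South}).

Fishing fleet East's profit: π = x_{East}(206.6 − 2(x_{East} + x_{South})) − 17x_{East} − 2x_{East}².
∂π/∂x_{East} = 189.6 − 8x_{East} − 2x_{South} = 0, so x_{East} = 23.7 − 0.25x_{South}.
By the same steps for South: x_{South} = 22.2 − 0.25x_{East}.
Substituting the second reaction function into the first: x_{East} = 23.7 − 0.25(22.2 − 0.25x_{East}), which gives 0.9375x_{East} = 18.15 ⇒ x_{East} = 19.36.
Then x_{South} = 22.2 − 0.25·19.36 = 17.36.

19.36, 17.36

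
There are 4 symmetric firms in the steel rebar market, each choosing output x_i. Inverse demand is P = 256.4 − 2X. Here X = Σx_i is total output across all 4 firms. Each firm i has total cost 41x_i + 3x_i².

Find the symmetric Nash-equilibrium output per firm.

A representative firm's profit is π_i = x_i(256.4 − 2X) − 41x_i − 3x_i², with X = x_i + Σ_{j≠i} x_j.
First-order condition: 215.4 − 10x_i − 2Σ_{j≠i} x_j = 0.
With identical firms, set every x_j = x: then 215.4 − 10x − 6x = 0, i.e. x = 215.4/16 = 13.4625.

13.4625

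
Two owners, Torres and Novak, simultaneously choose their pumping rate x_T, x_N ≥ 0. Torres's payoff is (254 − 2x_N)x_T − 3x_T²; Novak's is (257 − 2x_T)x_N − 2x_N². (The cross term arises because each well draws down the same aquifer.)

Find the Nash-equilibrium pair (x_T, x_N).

Expanding Torres's payoff: 254x_T − 2x_Nx_T − 3x_T².
∂π/∂x_T = 254 − 2x_N − 6x_T = 0, so x_T = 127/3 − (1/3)x_N.
Likewise for Novak: x_N = 64.25 − 0.5x_T.
Plugging x_N into Torres's best response: x_T = 127/3 − (1/3)(64.25 − 0.5x_T) ⇒ (5/6)x_T = 251/12, so x_T = 25.1.
Then x_N = 64.25 − 0.5·25.1 = 51.7.

25.1, 51.7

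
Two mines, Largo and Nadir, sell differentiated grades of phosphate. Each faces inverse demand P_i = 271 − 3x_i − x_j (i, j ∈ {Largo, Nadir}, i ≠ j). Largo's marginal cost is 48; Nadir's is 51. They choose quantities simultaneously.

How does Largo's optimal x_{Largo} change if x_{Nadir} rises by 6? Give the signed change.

-1

Mine Largo's profit: π = x_{Largo}(271 − 3x_{Largo} − x_{Nadir}) − 48x_{Largo}.
∂π/∂x_{Largo} = 223 − 6x_{Largo} − x_{Nadir} = 0 ⇒ x_{Largo} = 223/6 − (1/6)x_{Nadir}.
The reaction-function slope is −1/6, so a 6-unit rise in x_{Nadir} moves x_{Largo} by −1/6 × 6 = −1. Largo's best response falls — the actions are strategic substitutes.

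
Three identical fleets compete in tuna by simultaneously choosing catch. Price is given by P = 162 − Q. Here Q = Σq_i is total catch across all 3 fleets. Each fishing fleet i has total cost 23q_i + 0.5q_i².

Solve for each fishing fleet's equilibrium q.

27.8

A representative fishing fleet's profit is π_i = q_i(162 − Q) − 23q_i − 0.5q_i², with Q = q_i + Σ_{j≠i} q_j.
First-order condition: 139 − 3q_i − Σ_{j≠i} q_j = 0.
In a symmetric equilibrium every fishing fleet chooses the same q, so Σ_{j≠i} q_j = 2q. The condition becomes 139 − 5q = 0, giving q = 139/5 = 27.8.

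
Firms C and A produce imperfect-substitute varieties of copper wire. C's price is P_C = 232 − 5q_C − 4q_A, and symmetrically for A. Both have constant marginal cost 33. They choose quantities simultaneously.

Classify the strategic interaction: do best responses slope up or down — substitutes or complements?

strategic substitutes

Firm C's profit: π = q_C(232 − 5q_C − 4q_A) − 33q_C.
∂π/∂q_C = 199 − 10q_C − 4q_A = 0 ⇒ q_C = 19.9 − 0.4q_A.
The best-response slope dq_C/dq_A = −0.4 < 0: the reaction function is downward-sloping, so the choices are strategic substitutes.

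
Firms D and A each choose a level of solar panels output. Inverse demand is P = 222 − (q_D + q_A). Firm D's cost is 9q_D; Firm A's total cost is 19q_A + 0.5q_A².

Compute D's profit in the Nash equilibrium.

7603.84

Firm D's profit: π = q_D(222 − (q_D + q_A)) − 9q_D.
∂π/∂q_D = 213 − 2q_D − q_A = 0, so q_D = 106.5 − 0.5q_A.
For A: ∂π/∂q_A = 203 − 3q_A − q_D = 0 ⇒ q_A = 203/3 − (1/3)q_D.
Plugging q_A into D's best response: q_D = 106.5 − 0.5(203/3 − (1/3)q_D) ⇒ (5/6)q_D = 218/3, so q_D = 87.2.
Then q_A = 203/3 − (1/3)·87.2 = 38.6.
Price P = 222 − 125.8 = 96.2.
D's profit: (96.2 − 9)·87.2 = 7603.84.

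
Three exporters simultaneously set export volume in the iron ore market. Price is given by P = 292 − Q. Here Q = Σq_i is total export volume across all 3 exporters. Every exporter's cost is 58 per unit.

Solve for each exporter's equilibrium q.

A representative exporter's profit is π_i = q_i(292 − Q) − 58q_i, with Q = q_i + Σ_{j≠i} q_j.
First-order condition: 234 − 2q_i − Σ_{j≠i} q_j = 0.
Imposing symmetry (q_j = q for all j) turns Σ_{j≠i} q_j into 2q, so 234 = 4q and q = 58.5.

58.5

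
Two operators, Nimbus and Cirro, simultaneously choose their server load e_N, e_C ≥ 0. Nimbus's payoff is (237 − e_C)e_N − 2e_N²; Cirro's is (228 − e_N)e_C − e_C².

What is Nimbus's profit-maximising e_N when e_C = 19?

Expanding Nimbus's payoff: 237e_N − e_Ce_N − 2e_N².
∂π/∂e_N = 237 − e_C − 4e_N = 0, so e_N = 59.25 − 0.25e_C.
At e_C = 19: e_N = 59.25 − 0.25·19 = 54.5.

54.5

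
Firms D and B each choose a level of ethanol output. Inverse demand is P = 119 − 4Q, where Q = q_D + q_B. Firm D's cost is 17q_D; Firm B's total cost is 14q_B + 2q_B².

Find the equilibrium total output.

Firm D's profit: π = q_D(119 − 4(q_D + q_B)) − 17q_D.
∂π/∂q_D = 102 − 8q_D − 4q_B = 0, so q_D = 12.75 − 0.5q_B.
For B: ∂π/∂q_B = 105 − 12q_B − 4q_D = 0 ⇒ q_B = 8.75 − (1/3)q_D.
Substituting the second reaction function into the first: q_D = 12.75 − 0.5(8.75 − (1/3)q_D), which gives (5/6)q_D = 8.375 ⇒ q_D = 10.05.
Then q_B = 8.75 − (1/3)·10.05 = 5.4.
Total output: 10.05 + 5.4 = 15.45.

15.45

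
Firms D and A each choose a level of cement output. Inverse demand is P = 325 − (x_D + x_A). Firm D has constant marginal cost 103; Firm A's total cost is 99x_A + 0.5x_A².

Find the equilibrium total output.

134

Firm D's profit: π = x_D(325 − (x_D + x_A)) − 103x_D.
∂π/∂x_D = 222 − 2x_D − x_A = 0, so x_D = 111 − 0.5x_A.
For A: ∂π/∂x_A = 226 − 3x_A − x_D = 0 ⇒ x_A = 226/3 − (1/3)x_D.
Plugging x_A into D's best response: x_D = 111 − 0.5(226/3 − (1/3)x_D) ⇒ (5/6)x_D = 220/3, so x_D = 88.
Then x_A = 226/3 − (1/3)·88 = 46.
Total output: 88 + 46 = 134.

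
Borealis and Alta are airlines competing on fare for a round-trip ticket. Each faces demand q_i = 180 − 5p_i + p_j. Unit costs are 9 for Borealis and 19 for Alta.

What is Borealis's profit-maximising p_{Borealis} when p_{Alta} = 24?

24.9

Borealis's profit: π = (p_{Borealis} − 9)(180 − 5p_{Borealis} + p_{Alta}).
∂π/∂p_{Borealis} = 225 − 10p_{Borealis} + p_{Alta} = 0 ⇒ p_{Borealis} = 22.5 + 0.1p_{Alta}.
At p_{Alta} = 24: p_{Borealis} = 22.5 + 0.1·24 = 24.9.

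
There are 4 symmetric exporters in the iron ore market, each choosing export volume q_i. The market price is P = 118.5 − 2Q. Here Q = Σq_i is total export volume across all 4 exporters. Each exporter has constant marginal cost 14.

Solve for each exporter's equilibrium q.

10.45

A representative exporter's profit is π_i = q_i(118.5 − 2Q) − 14q_i, with Q = q_i + Σ_{j≠i} q_j.
First-order condition: 104.5 − 4q_i − 2Σ_{j≠i} q_j = 0.
Imposing symmetry (q_j = q for all j) turns Σ_{j≠i} q_j into 3q, so 104.5 = 10q and q = 10.45.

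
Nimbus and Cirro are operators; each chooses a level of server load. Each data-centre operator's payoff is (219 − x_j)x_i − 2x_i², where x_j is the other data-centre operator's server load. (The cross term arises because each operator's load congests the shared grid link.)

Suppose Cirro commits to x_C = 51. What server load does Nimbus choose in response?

Nimbus's payoff is (219 − x_C)x_N − 2x_N².
∂π/∂x_N = 219 − x_C − 4x_N = 0, so x_N = 54.75 − 0.25x_C.
At x_C = 51: x_N = 54.75 − 0.25·51 = 42.

42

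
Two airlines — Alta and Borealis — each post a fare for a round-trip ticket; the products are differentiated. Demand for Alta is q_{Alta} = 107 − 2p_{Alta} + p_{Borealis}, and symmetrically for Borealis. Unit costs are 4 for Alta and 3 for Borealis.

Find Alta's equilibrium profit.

Alta's profit: π = (p_{Alta} − 4)(107 − 2p_{Alta} + p_{Borealis}).
∂π/∂p_{Alta} = 115 − 4p_{Alta} + p_{Borealis} = 0 ⇒ p_{Alta} = 28.75 + 0.25p_{Borealis}.
Similarly p_{Borealis} = 28.25 + 0.25p_{Alta}.
Plugging p_{Borealis} into Alta's best response: p_{Alta} = 28.75 + 0.25(28.25 + 0.25p_{Alta}) ⇒ 0.9375p_{Alta} = 35.8125, so p_{Alta} = 38.2.
Then p_{Borealis} = 28.25 + 0.25·38.2 = 37.8.
q_{Alta} = 107 − 2·38.2 + 37.8 = 68.4.
Profit = (38.2 − 4)·68.4 = 2339.28.

2339.28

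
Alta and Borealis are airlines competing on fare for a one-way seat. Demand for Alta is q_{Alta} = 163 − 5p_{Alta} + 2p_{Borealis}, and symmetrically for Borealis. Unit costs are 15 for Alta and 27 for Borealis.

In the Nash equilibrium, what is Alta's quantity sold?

Alta's profit: π = (p_{Alta} − 15)(163 − 5p_{Alta} + 2p_{Borealis}).
∂π/∂p_{Alta} = 238 − 10p_{Alta} + 2p_{Borealis} = 0 ⇒ p_{Alta} = 23.8 + 0.2p_{Borealis}.
Similarly p_{Borealis} = 29.8 + 0.2p_{Alta}.
Substituting the second reaction function into the first: p_{Alta} = 23.8 + 0.2(29.8 + 0.2p_{Alta}), which gives 0.96p_{Alta} = 29.76 ⇒ p_{Alta} = 31.
Then p_{Borealis} = 29.8 + 0.2·31 = 36.
q_{Alta} = 163 − 5·31 + 2·36 = 80.

80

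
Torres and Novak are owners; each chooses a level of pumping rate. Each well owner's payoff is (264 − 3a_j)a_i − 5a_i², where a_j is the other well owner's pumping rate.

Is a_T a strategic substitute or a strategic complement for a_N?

Torres's payoff is (264 − 3a_N)a_T − 5a_T².
∂π/∂a_T = 264 − 3a_N − 10a_T = 0, so a_T = 26.4 − 0.3a_N.
The best-response slope da_T/da_N = −0.3 < 0: the reaction function is downward-sloping, so the choices are strategic substitutes.

strategic substitutes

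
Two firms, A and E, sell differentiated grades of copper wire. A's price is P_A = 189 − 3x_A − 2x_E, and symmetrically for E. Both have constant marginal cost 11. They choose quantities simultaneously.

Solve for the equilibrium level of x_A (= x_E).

Firm A's profit: π = x_A(189 − 3x_A − 2x_E) − 11x_A.
∂π/∂x_A = 178 − 6x_A − 2x_E = 0 ⇒ x_A = 89/3 − (1/3)x_E.
By symmetry x_E = x_A; substituting into the reaction function, (4/3)x_A = 89/3 and x_A = 22.25.

22.25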